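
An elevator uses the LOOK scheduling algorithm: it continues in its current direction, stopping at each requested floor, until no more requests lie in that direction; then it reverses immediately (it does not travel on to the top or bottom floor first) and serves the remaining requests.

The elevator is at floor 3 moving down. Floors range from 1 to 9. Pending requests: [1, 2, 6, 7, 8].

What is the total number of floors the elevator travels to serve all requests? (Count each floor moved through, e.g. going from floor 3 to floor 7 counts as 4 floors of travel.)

Start at floor 3 moving down, LOOK stop order: [2, 1, 6, 7, 8]
  3 → 2: |2-3| = 1, total = 1
  2 → 1: |1-2| = 1, total = 2
  1 → 6: |6-1| = 5, total = 7
  6 → 7: |7-6| = 1, total = 8
  7 → 8: |8-7| = 1, total = 9

Answer: 9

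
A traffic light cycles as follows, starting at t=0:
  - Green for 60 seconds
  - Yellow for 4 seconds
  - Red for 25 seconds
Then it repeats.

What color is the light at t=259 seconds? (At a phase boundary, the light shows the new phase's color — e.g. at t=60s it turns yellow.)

Answer: red

Derivation:
Cycle length = 60 + 4 + 25 = 89s
t = 259, phase_t = 259 mod 89 = 81
81 >= 64 → RED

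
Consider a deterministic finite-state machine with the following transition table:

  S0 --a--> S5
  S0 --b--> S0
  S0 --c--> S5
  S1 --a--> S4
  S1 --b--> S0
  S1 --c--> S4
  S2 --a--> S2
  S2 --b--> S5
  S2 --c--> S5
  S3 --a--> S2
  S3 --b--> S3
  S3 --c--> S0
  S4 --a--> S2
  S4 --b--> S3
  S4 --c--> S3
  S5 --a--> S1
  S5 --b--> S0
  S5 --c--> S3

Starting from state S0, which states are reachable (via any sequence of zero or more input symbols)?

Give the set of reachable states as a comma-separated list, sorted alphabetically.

BFS from S0:
  visit S0: S0--a-->S5 (new), S0--b-->S0 (seen), S0--c-->S5 (seen)
  visit S5: S5--a-->S1 (new), S5--b-->S0 (seen), S5--c-->S3 (new)
  visit S1: S1--a-->S4 (new), S1--b-->S0 (seen), S1--c-->S4 (seen)
  visit S3: S3--a-->S2 (new), S3--b-->S3 (seen), S3--c-->S0 (seen)
  visit S4: S4--a-->S2 (seen), S4--b-->S3 (seen), S4--c-->S3 (seen)
  visit S2: S2--a-->S2 (seen), S2--b-->S5 (seen), S2--c-->S5 (seen)

Answer: S0, S1, S2, S3, S4, S5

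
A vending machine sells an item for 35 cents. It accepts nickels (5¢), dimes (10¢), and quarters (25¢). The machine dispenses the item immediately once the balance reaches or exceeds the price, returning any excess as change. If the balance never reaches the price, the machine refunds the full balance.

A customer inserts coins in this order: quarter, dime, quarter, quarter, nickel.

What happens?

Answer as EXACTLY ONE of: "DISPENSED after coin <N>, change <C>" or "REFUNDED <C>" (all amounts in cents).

Price: 35¢
Coin 1 (quarter, 25¢): balance = 25¢
Coin 2 (dime, 10¢): balance = 35¢
  → balance >= price → DISPENSE, change = 35 - 35 = 0¢

Answer: DISPENSED after coin 2, change 0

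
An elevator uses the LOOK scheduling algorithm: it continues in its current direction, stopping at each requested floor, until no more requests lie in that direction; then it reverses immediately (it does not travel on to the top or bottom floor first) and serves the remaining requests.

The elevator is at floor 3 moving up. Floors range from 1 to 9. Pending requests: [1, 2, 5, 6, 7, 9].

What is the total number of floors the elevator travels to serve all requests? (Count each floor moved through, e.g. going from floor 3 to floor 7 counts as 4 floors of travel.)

Answer: 14

Derivation:
Start at floor 3 moving up, LOOK stop order: [5, 6, 7, 9, 2, 1]
  3 → 5: |5-3| = 2, total = 2
  5 → 6: |6-5| = 1, total = 3
  6 → 7: |7-6| = 1, total = 4
  7 → 9: |9-7| = 2, total = 6
  9 → 2: |2-9| = 7, total = 13
  2 → 1: |1-2| = 1, total = 14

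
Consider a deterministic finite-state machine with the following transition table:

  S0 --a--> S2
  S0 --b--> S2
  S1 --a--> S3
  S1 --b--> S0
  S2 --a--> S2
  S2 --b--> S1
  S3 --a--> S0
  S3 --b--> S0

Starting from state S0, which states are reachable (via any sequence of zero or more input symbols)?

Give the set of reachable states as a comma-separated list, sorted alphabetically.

BFS from S0:
  visit S0: S0--a-->S2 (new), S0--b-->S2 (seen)
  visit S2: S2--a-->S2 (seen), S2--b-->S1 (new)
  visit S1: S1--a-->S3 (new), S1--b-->S0 (seen)
  visit S3: S3--a-->S0 (seen), S3--b-->S0 (seen)

Answer: S0, S1, S2, S3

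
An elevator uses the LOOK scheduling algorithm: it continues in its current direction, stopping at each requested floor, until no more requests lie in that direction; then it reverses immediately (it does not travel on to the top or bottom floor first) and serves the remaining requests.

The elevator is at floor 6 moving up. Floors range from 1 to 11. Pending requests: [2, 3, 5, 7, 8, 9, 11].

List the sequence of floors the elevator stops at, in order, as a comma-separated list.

Current: 6, moving UP
Serve above first (ascending): [7, 8, 9, 11]
Then reverse, serve below (descending): [5, 3, 2]

Answer: 7, 8, 9, 11, 5, 3, 2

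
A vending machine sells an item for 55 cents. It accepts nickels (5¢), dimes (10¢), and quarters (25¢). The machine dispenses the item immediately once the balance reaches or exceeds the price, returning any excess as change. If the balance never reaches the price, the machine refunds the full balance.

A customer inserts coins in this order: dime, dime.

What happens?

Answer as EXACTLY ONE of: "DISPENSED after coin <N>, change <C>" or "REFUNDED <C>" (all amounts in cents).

Answer: REFUNDED 20

Derivation:
Price: 55¢
Coin 1 (dime, 10¢): balance = 10¢
Coin 2 (dime, 10¢): balance = 20¢
All coins inserted, balance 20¢ < price 55¢ → REFUND 20¢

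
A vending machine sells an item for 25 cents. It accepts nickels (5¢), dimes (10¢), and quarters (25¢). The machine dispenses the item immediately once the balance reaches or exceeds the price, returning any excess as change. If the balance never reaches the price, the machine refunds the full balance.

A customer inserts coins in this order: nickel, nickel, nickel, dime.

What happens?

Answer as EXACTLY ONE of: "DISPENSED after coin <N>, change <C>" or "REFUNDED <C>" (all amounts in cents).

Price: 25¢
Coin 1 (nickel, 5¢): balance = 5¢
Coin 2 (nickel, 5¢): balance = 10¢
Coin 3 (nickel, 5¢): balance = 15¢
Coin 4 (dime, 10¢): balance = 25¢
  → balance >= price → DISPENSE, change = 25 - 25 = 0¢

Answer: DISPENSED after coin 4, change 0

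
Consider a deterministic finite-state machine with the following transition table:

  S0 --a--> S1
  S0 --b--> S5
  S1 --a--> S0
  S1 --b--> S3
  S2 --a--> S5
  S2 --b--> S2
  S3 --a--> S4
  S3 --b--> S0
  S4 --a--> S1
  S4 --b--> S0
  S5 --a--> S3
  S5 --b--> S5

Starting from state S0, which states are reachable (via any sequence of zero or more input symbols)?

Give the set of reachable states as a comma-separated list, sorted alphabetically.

BFS from S0:
  visit S0: S0--a-->S1 (new), S0--b-->S5 (new)
  visit S1: S1--a-->S0 (seen), S1--b-->S3 (new)
  visit S5: S5--a-->S3 (seen), S5--b-->S5 (seen)
  visit S3: S3--a-->S4 (new), S3--b-->S0 (seen)
  visit S4: S4--a-->S1 (seen), S4--b-->S0 (seen)

Answer: S0, S1, S3, S4, S5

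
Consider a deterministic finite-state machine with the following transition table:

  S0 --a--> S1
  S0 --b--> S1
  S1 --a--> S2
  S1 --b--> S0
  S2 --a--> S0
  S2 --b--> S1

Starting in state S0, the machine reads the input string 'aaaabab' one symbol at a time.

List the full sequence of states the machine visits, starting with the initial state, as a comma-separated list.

Start: S0
  read 'a': S0 --a--> S1
  read 'a': S1 --a--> S2
  read 'a': S2 --a--> S0
  read 'a': S0 --a--> S1
  read 'b': S1 --b--> S0
  read 'a': S0 --a--> S1
  read 'b': S1 --b--> S0

Answer: S0, S1, S2, S0, S1, S0, S1, S0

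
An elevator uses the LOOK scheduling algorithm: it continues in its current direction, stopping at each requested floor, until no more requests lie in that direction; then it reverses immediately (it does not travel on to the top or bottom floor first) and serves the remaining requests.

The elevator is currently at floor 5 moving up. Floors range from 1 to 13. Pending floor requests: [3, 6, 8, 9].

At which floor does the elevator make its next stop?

Answer: 6

Derivation:
Current floor: 5, direction: up
Requests above: [6, 8, 9]
Requests below: [3]
Moving up and requests lie above → nearest above is min([6, 8, 9]) = 6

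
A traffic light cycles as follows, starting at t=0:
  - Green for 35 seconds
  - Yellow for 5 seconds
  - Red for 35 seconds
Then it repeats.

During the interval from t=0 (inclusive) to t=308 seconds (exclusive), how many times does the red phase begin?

Answer: 4

Derivation:
Cycle = 35+5+35 = 75s
red phase starts at t = k*75 + 40 for k=0,1,2,...
Need k*75+40 < 308 → k < 3.573
k ∈ {0, ..., 3} → 4 starts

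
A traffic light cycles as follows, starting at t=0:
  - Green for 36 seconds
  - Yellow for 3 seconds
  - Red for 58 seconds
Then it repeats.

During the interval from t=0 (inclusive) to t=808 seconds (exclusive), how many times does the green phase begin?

Cycle = 36+3+58 = 97s
green phase starts at t = k*97 + 0 for k=0,1,2,...
Need k*97+0 < 808 → k < 8.330
k ∈ {0, ..., 8} → 9 starts

Answer: 9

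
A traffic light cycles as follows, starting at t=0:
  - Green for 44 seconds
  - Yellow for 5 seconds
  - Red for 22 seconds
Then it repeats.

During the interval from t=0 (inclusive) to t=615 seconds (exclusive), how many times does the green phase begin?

Answer: 9

Derivation:
Cycle = 44+5+22 = 71s
green phase starts at t = k*71 + 0 for k=0,1,2,...
Need k*71+0 < 615 → k < 8.662
k ∈ {0, ..., 8} → 9 starts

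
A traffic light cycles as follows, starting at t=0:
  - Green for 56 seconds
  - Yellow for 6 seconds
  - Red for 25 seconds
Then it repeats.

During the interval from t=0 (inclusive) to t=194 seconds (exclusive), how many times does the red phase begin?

Answer: 2

Derivation:
Cycle = 56+6+25 = 87s
red phase starts at t = k*87 + 62 for k=0,1,2,...
Need k*87+62 < 194 → k < 1.517
k ∈ {0, ..., 1} → 2 starts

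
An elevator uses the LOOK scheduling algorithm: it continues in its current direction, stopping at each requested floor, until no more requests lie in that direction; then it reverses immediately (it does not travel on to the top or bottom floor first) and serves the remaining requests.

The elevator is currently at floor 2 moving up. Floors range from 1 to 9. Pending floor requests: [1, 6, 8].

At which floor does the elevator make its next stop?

Current floor: 2, direction: up
Requests above: [6, 8]
Requests below: [1]
Moving up and requests lie above → nearest above is min([6, 8]) = 6

Answer: 6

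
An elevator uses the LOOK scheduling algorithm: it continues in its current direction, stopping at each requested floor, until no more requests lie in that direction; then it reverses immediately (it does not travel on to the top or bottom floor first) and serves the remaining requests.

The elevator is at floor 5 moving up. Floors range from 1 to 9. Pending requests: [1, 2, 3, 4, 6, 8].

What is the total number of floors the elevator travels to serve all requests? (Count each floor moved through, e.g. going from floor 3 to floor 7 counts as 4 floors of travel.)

Start at floor 5 moving up, LOOK stop order: [6, 8, 4, 3, 2, 1]
  5 → 6: |6-5| = 1, total = 1
  6 → 8: |8-6| = 2, total = 3
  8 → 4: |4-8| = 4, total = 7
  4 → 3: |3-4| = 1, total = 8
  3 → 2: |2-3| = 1, total = 9
  2 → 1: |1-2| = 1, total = 10

Answer: 10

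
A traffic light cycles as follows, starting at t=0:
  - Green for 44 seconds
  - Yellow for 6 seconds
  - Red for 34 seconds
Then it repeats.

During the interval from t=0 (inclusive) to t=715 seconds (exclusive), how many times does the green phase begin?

Answer: 9

Derivation:
Cycle = 44+6+34 = 84s
green phase starts at t = k*84 + 0 for k=0,1,2,...
Need k*84+0 < 715 → k < 8.512
k ∈ {0, ..., 8} → 9 starts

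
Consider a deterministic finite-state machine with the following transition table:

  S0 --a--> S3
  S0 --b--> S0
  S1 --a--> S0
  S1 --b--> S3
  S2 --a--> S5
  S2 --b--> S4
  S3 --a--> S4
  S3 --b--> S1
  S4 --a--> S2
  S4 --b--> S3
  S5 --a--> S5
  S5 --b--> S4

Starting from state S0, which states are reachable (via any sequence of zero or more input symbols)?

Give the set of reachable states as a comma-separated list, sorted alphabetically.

BFS from S0:
  visit S0: S0--a-->S3 (new), S0--b-->S0 (seen)
  visit S3: S3--a-->S4 (new), S3--b-->S1 (new)
  visit S4: S4--a-->S2 (new), S4--b-->S3 (seen)
  visit S1: S1--a-->S0 (seen), S1--b-->S3 (seen)
  visit S2: S2--a-->S5 (new), S2--b-->S4 (seen)
  visit S5: S5--a-->S5 (seen), S5--b-->S4 (seen)

Answer: S0, S1, S2, S3, S4, S5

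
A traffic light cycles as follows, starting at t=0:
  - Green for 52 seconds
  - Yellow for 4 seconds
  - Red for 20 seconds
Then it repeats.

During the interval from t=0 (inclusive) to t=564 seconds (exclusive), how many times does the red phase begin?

Answer: 7

Derivation:
Cycle = 52+4+20 = 76s
red phase starts at t = k*76 + 56 for k=0,1,2,...
Need k*76+56 < 564 → k < 6.684
k ∈ {0, ..., 6} → 7 starts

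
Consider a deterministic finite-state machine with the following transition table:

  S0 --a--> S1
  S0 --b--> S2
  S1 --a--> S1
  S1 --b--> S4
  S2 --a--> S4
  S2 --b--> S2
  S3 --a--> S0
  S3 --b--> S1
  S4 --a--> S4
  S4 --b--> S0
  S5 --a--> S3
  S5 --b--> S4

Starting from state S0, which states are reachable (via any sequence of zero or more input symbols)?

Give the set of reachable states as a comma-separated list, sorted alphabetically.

BFS from S0:
  visit S0: S0--a-->S1 (new), S0--b-->S2 (new)
  visit S1: S1--a-->S1 (seen), S1--b-->S4 (new)
  visit S2: S2--a-->S4 (seen), S2--b-->S2 (seen)
  visit S4: S4--a-->S4 (seen), S4--b-->S0 (seen)

Answer: S0, S1, S2, S4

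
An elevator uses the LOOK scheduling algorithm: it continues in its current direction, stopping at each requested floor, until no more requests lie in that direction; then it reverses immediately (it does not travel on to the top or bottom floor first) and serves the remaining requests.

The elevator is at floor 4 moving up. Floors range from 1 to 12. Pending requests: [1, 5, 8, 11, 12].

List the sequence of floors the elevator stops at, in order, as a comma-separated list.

Answer: 5, 8, 11, 12, 1

Derivation:
Current: 4, moving UP
Serve above first (ascending): [5, 8, 11, 12]
Then reverse, serve below (descending): [1]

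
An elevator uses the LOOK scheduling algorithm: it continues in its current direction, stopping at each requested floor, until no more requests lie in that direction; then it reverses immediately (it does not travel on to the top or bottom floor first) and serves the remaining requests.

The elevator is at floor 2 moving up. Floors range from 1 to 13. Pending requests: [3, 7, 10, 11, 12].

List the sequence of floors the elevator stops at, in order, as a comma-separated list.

Answer: 3, 7, 10, 11, 12

Derivation:
Current: 2, moving UP
Serve above first (ascending): [3, 7, 10, 11, 12]
Then reverse, serve below (descending): []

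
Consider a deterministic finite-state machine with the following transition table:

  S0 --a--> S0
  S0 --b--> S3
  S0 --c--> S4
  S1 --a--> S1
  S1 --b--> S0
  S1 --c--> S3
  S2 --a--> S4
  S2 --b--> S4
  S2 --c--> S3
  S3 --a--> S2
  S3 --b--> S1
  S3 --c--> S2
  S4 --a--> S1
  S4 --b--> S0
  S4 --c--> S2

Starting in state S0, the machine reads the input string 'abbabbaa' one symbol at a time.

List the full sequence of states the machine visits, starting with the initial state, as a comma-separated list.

Answer: S0, S0, S3, S1, S1, S0, S3, S2, S4

Derivation:
Start: S0
  read 'a': S0 --a--> S0
  read 'b': S0 --b--> S3
  read 'b': S3 --b--> S1
  read 'a': S1 --a--> S1
  read 'b': S1 --b--> S0
  read 'b': S0 --b--> S3
  read 'a': S3 --a--> S2
  read 'a': S2 --a--> S4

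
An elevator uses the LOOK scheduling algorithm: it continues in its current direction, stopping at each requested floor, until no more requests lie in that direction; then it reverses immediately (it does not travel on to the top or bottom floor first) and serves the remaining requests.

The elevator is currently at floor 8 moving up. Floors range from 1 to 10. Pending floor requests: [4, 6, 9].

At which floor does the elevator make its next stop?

Current floor: 8, direction: up
Requests above: [9]
Requests below: [4, 6]
Moving up and requests lie above → nearest above is min([9]) = 9

Answer: 9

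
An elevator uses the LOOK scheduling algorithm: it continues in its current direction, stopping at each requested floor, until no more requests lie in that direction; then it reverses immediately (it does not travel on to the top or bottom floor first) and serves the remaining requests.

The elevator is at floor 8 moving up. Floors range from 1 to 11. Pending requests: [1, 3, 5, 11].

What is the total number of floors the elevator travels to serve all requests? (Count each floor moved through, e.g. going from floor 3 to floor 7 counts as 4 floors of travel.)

Start at floor 8 moving up, LOOK stop order: [11, 5, 3, 1]
  8 → 11: |11-8| = 3, total = 3
  11 → 5: |5-11| = 6, total = 9
  5 → 3: |3-5| = 2, total = 11
  3 → 1: |1-3| = 2, total = 13

Answer: 13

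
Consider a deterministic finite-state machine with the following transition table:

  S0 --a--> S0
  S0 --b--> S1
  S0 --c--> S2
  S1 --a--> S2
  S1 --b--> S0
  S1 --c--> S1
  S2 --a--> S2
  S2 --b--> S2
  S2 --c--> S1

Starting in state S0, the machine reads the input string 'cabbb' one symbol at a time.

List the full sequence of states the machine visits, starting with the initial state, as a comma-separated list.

Start: S0
  read 'c': S0 --c--> S2
  read 'a': S2 --a--> S2
  read 'b': S2 --b--> S2
  read 'b': S2 --b--> S2
  read 'b': S2 --b--> S2

Answer: S0, S2, S2, S2, S2, S2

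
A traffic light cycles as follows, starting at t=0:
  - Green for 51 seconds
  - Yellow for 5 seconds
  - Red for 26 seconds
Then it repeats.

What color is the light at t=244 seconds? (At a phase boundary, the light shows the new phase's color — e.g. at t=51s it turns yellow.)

Cycle length = 51 + 5 + 26 = 82s
t = 244, phase_t = 244 mod 82 = 80
80 >= 56 → RED

Answer: red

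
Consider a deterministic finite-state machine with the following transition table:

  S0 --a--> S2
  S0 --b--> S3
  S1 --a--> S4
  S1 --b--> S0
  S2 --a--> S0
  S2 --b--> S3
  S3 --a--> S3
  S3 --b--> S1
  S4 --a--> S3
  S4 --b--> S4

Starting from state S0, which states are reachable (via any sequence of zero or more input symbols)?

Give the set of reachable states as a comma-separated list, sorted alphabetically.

Answer: S0, S1, S2, S3, S4

Derivation:
BFS from S0:
  visit S0: S0--a-->S2 (new), S0--b-->S3 (new)
  visit S2: S2--a-->S0 (seen), S2--b-->S3 (seen)
  visit S3: S3--a-->S3 (seen), S3--b-->S1 (new)
  visit S1: S1--a-->S4 (new), S1--b-->S0 (seen)
  visit S4: S4--a-->S3 (seen), S4--b-->S4 (seen)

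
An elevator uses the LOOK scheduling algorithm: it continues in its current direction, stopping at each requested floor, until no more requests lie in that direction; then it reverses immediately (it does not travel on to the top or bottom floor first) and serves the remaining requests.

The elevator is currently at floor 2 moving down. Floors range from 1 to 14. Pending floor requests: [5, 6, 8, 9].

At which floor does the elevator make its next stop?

Answer: 5

Derivation:
Current floor: 2, direction: down
Requests above: [5, 6, 8, 9]
Requests below: []
Moving down but no requests below → reverse; nearest above is min([5, 6, 8, 9]) = 5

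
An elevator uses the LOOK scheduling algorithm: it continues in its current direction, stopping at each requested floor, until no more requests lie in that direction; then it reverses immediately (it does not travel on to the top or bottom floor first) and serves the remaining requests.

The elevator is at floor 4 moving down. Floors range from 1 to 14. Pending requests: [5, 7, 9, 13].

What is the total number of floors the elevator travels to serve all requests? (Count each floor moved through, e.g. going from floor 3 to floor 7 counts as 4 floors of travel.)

Answer: 9

Derivation:
Start at floor 4 moving down, LOOK stop order: [5, 7, 9, 13]
  4 → 5: |5-4| = 1, total = 1
  5 → 7: |7-5| = 2, total = 3
  7 → 9: |9-7| = 2, total = 5
  9 → 13: |13-9| = 4, total = 9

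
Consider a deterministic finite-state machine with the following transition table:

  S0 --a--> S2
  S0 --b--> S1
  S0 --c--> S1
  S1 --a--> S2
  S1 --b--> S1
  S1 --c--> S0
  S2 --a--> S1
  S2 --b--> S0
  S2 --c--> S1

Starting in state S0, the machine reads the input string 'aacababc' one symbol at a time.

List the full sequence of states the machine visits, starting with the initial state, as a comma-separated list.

Answer: S0, S2, S1, S0, S2, S0, S2, S0, S1

Derivation:
Start: S0
  read 'a': S0 --a--> S2
  read 'a': S2 --a--> S1
  read 'c': S1 --c--> S0
  read 'a': S0 --a--> S2
  read 'b': S2 --b--> S0
  read 'a': S0 --a--> S2
  read 'b': S2 --b--> S0
  read 'c': S0 --c--> S1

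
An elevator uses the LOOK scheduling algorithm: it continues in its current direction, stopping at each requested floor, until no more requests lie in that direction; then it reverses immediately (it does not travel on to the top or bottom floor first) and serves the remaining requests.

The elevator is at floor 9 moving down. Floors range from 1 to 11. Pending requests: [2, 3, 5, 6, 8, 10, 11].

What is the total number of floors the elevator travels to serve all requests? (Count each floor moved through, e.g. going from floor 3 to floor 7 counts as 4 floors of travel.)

Start at floor 9 moving down, LOOK stop order: [8, 6, 5, 3, 2, 10, 11]
  9 → 8: |8-9| = 1, total = 1
  8 → 6: |6-8| = 2, total = 3
  6 → 5: |5-6| = 1, total = 4
  5 → 3: |3-5| = 2, total = 6
  3 → 2: |2-3| = 1, total = 7
  2 → 10: |10-2| = 8, total = 15
  10 → 11: |11-10| = 1, total = 16

Answer: 16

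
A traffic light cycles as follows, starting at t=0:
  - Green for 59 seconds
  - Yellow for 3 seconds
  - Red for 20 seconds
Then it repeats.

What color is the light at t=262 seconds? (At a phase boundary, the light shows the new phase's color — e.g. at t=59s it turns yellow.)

Cycle length = 59 + 3 + 20 = 82s
t = 262, phase_t = 262 mod 82 = 16
16 < 59 (green end) → GREEN

Answer: green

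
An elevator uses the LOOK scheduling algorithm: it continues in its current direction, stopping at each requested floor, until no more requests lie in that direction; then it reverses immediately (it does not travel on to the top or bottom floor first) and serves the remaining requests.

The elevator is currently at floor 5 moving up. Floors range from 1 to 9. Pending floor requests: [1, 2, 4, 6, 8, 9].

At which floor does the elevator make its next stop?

Answer: 6

Derivation:
Current floor: 5, direction: up
Requests above: [6, 8, 9]
Requests below: [1, 2, 4]
Moving up and requests lie above → nearest above is min([6, 8, 9]) = 6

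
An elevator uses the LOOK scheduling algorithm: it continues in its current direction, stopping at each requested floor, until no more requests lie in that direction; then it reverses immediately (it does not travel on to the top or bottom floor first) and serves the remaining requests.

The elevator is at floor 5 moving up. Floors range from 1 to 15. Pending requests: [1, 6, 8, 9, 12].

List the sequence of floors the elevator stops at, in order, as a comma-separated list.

Answer: 6, 8, 9, 12, 1

Derivation:
Current: 5, moving UP
Serve above first (ascending): [6, 8, 9, 12]
Then reverse, serve below (descending): [1]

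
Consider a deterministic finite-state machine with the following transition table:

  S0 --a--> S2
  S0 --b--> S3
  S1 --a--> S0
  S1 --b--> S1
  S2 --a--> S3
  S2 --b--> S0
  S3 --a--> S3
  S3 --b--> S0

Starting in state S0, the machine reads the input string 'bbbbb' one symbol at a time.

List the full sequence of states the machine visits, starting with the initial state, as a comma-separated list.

Answer: S0, S3, S0, S3, S0, S3

Derivation:
Start: S0
  read 'b': S0 --b--> S3
  read 'b': S3 --b--> S0
  read 'b': S0 --b--> S3
  read 'b': S3 --b--> S0
  read 'b': S0 --b--> S3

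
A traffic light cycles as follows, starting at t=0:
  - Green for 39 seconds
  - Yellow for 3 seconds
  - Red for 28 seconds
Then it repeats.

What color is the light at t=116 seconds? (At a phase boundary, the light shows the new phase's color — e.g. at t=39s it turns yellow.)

Cycle length = 39 + 3 + 28 = 70s
t = 116, phase_t = 116 mod 70 = 46
46 >= 42 → RED

Answer: red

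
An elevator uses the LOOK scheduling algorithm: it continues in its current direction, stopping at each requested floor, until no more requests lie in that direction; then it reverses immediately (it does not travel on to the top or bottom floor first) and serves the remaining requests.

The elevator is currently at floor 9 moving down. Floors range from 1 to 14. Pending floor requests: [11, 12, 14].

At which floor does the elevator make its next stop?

Answer: 11

Derivation:
Current floor: 9, direction: down
Requests above: [11, 12, 14]
Requests below: []
Moving down but no requests below → reverse; nearest above is min([11, 12, 14]) = 11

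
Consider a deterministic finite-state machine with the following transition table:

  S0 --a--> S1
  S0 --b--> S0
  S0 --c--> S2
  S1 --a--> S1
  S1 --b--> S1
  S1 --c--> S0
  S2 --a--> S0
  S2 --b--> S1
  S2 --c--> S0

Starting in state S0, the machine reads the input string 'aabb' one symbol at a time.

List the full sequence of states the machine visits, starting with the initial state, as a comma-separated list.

Answer: S0, S1, S1, S1, S1

Derivation:
Start: S0
  read 'a': S0 --a--> S1
  read 'a': S1 --a--> S1
  read 'b': S1 --b--> S1
  read 'b': S1 --b--> S1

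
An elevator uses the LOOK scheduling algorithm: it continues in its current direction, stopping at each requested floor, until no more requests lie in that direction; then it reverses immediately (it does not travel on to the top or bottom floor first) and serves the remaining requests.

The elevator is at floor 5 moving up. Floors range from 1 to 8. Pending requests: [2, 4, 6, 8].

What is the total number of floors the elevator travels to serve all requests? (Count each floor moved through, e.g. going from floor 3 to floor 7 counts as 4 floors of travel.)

Answer: 9

Derivation:
Start at floor 5 moving up, LOOK stop order: [6, 8, 4, 2]
  5 → 6: |6-5| = 1, total = 1
  6 → 8: |8-6| = 2, total = 3
  8 → 4: |4-8| = 4, total = 7
  4 → 2: |2-4| = 2, total = 9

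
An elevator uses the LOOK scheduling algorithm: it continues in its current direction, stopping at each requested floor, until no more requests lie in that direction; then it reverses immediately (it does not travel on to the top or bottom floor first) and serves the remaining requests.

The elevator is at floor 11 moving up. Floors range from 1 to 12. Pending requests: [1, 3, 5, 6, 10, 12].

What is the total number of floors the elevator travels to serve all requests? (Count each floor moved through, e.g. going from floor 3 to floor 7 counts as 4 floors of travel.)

Start at floor 11 moving up, LOOK stop order: [12, 10, 6, 5, 3, 1]
  11 → 12: |12-11| = 1, total = 1
  12 → 10: |10-12| = 2, total = 3
  10 → 6: |6-10| = 4, total = 7
  6 → 5: |5-6| = 1, total = 8
  5 → 3: |3-5| = 2, total = 10
  3 → 1: |1-3| = 2, total = 12

Answer: 12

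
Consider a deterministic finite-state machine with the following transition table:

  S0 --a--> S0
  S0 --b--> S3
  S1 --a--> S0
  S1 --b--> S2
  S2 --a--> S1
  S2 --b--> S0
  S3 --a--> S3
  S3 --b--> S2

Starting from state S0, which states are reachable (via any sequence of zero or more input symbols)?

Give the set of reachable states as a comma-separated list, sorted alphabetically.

BFS from S0:
  visit S0: S0--a-->S0 (seen), S0--b-->S3 (new)
  visit S3: S3--a-->S3 (seen), S3--b-->S2 (new)
  visit S2: S2--a-->S1 (new), S2--b-->S0 (seen)
  visit S1: S1--a-->S0 (seen), S1--b-->S2 (seen)

Answer: S0, S1, S2, S3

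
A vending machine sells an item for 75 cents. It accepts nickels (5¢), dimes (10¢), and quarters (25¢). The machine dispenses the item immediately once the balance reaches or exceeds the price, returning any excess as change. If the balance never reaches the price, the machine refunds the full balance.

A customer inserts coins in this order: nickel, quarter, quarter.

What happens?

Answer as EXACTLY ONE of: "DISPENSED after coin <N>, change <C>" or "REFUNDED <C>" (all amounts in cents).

Answer: REFUNDED 55

Derivation:
Price: 75¢
Coin 1 (nickel, 5¢): balance = 5¢
Coin 2 (quarter, 25¢): balance = 30¢
Coin 3 (quarter, 25¢): balance = 55¢
All coins inserted, balance 55¢ < price 75¢ → REFUND 55¢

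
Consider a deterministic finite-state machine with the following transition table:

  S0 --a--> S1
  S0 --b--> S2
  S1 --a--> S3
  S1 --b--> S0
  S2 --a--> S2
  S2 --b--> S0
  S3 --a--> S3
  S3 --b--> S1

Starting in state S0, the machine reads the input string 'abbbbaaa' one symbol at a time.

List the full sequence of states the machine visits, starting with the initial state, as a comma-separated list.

Answer: S0, S1, S0, S2, S0, S2, S2, S2, S2

Derivation:
Start: S0
  read 'a': S0 --a--> S1
  read 'b': S1 --b--> S0
  read 'b': S0 --b--> S2
  read 'b': S2 --b--> S0
  read 'b': S0 --b--> S2
  read 'a': S2 --a--> S2
  read 'a': S2 --a--> S2
  read 'a': S2 --a--> S2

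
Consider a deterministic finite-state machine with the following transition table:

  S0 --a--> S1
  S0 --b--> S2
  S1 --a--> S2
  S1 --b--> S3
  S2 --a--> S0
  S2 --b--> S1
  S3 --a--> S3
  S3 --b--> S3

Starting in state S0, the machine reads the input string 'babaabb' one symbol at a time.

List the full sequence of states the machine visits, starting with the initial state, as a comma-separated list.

Start: S0
  read 'b': S0 --b--> S2
  read 'a': S2 --a--> S0
  read 'b': S0 --b--> S2
  read 'a': S2 --a--> S0
  read 'a': S0 --a--> S1
  read 'b': S1 --b--> S3
  read 'b': S3 --b--> S3

Answer: S0, S2, S0, S2, S0, S1, S3, S3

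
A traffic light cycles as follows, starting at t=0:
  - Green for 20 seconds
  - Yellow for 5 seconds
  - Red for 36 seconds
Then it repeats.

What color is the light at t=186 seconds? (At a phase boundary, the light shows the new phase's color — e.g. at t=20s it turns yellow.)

Cycle length = 20 + 5 + 36 = 61s
t = 186, phase_t = 186 mod 61 = 3
3 < 20 (green end) → GREEN

Answer: green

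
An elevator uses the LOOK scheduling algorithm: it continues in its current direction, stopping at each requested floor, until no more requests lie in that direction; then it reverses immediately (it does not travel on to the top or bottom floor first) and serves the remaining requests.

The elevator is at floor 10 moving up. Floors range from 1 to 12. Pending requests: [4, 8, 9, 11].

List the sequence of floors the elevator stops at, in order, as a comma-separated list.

Answer: 11, 9, 8, 4

Derivation:
Current: 10, moving UP
Serve above first (ascending): [11]
Then reverse, serve below (descending): [9, 8, 4]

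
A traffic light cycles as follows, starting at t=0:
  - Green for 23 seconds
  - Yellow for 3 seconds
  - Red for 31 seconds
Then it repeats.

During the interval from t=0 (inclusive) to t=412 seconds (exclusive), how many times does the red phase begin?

Cycle = 23+3+31 = 57s
red phase starts at t = k*57 + 26 for k=0,1,2,...
Need k*57+26 < 412 → k < 6.772
k ∈ {0, ..., 6} → 7 starts

Answer: 7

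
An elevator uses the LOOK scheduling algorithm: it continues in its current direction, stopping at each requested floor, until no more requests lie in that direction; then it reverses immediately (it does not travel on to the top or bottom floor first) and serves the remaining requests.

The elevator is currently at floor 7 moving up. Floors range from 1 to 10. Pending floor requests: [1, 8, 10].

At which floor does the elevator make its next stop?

Current floor: 7, direction: up
Requests above: [8, 10]
Requests below: [1]
Moving up and requests lie above → nearest above is min([8, 10]) = 8

Answer: 8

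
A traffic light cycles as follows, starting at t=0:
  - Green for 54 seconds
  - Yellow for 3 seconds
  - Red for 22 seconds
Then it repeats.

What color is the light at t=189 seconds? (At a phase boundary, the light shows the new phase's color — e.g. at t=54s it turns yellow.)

Cycle length = 54 + 3 + 22 = 79s
t = 189, phase_t = 189 mod 79 = 31
31 < 54 (green end) → GREEN

Answer: green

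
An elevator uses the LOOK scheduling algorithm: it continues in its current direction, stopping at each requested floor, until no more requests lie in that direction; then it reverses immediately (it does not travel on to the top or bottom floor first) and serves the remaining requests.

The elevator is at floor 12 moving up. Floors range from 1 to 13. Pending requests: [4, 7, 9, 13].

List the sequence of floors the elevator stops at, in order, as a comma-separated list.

Answer: 13, 9, 7, 4

Derivation:
Current: 12, moving UP
Serve above first (ascending): [13]
Then reverse, serve below (descending): [9, 7, 4]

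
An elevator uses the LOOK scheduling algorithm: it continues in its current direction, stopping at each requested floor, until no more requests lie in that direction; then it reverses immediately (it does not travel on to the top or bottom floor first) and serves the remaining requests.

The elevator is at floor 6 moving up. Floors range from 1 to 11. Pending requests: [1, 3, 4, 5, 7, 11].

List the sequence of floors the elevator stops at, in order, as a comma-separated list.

Current: 6, moving UP
Serve above first (ascending): [7, 11]
Then reverse, serve below (descending): [5, 4, 3, 1]

Answer: 7, 11, 5, 4, 3, 1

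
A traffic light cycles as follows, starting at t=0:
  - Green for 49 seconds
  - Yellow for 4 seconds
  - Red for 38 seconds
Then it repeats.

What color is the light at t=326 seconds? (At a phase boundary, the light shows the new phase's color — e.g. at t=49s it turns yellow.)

Cycle length = 49 + 4 + 38 = 91s
t = 326, phase_t = 326 mod 91 = 53
53 >= 53 → RED

Answer: red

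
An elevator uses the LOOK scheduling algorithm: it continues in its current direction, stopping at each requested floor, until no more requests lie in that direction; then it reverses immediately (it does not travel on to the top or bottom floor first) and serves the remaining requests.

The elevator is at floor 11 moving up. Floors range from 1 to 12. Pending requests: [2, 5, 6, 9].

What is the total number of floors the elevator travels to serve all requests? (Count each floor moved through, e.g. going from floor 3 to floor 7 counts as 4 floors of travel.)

Start at floor 11 moving up, LOOK stop order: [9, 6, 5, 2]
  11 → 9: |9-11| = 2, total = 2
  9 → 6: |6-9| = 3, total = 5
  6 → 5: |5-6| = 1, total = 6
  5 → 2: |2-5| = 3, total = 9

Answer: 9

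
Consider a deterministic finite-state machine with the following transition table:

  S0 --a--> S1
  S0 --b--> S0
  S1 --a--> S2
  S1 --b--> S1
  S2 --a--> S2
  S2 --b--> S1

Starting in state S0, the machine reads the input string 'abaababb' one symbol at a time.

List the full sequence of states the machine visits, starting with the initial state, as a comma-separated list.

Start: S0
  read 'a': S0 --a--> S1
  read 'b': S1 --b--> S1
  read 'a': S1 --a--> S2
  read 'a': S2 --a--> S2
  read 'b': S2 --b--> S1
  read 'a': S1 --a--> S2
  read 'b': S2 --b--> S1
  read 'b': S1 --b--> S1

Answer: S0, S1, S1, S2, S2, S1, S2, S1, S1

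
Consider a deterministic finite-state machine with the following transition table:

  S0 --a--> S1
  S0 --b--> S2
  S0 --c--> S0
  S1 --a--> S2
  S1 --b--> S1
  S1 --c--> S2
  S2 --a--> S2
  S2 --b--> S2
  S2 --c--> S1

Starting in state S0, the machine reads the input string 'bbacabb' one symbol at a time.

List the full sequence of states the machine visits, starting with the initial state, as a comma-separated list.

Start: S0
  read 'b': S0 --b--> S2
  read 'b': S2 --b--> S2
  read 'a': S2 --a--> S2
  read 'c': S2 --c--> S1
  read 'a': S1 --a--> S2
  read 'b': S2 --b--> S2
  read 'b': S2 --b--> S2

Answer: S0, S2, S2, S2, S1, S2, S2, S2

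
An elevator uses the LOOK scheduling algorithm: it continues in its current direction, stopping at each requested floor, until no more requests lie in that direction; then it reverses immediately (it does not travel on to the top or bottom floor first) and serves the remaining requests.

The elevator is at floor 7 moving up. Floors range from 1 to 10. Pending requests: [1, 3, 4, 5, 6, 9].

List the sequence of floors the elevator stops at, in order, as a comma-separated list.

Current: 7, moving UP
Serve above first (ascending): [9]
Then reverse, serve below (descending): [6, 5, 4, 3, 1]

Answer: 9, 6, 5, 4, 3, 1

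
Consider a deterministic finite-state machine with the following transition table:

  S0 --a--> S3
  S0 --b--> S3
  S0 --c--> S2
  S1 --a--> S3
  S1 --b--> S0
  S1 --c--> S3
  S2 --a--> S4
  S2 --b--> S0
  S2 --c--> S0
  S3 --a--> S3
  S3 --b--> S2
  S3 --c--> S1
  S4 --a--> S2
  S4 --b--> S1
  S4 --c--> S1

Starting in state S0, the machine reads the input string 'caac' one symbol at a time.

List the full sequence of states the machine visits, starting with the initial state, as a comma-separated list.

Answer: S0, S2, S4, S2, S0

Derivation:
Start: S0
  read 'c': S0 --c--> S2
  read 'a': S2 --a--> S4
  read 'a': S4 --a--> S2
  read 'c': S2 --c--> S0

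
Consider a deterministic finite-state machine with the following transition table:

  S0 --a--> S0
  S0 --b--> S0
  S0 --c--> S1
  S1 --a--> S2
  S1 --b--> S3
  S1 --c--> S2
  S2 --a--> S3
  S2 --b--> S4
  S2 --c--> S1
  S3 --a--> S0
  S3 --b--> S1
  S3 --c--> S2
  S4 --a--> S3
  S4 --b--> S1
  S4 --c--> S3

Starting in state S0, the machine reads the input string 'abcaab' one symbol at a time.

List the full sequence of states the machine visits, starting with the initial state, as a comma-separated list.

Start: S0
  read 'a': S0 --a--> S0
  read 'b': S0 --b--> S0
  read 'c': S0 --c--> S1
  read 'a': S1 --a--> S2
  read 'a': S2 --a--> S3
  read 'b': S3 --b--> S1

Answer: S0, S0, S0, S1, S2, S3, S1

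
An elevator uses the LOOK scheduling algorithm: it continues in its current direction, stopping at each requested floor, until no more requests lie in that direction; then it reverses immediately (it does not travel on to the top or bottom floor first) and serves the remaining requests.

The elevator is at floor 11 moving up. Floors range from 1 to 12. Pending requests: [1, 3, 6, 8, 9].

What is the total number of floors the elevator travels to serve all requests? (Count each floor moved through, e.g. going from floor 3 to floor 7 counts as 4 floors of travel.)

Start at floor 11 moving up, LOOK stop order: [9, 8, 6, 3, 1]
  11 → 9: |9-11| = 2, total = 2
  9 → 8: |8-9| = 1, total = 3
  8 → 6: |6-8| = 2, total = 5
  6 → 3: |3-6| = 3, total = 8
  3 → 1: |1-3| = 2, total = 10

Answer: 10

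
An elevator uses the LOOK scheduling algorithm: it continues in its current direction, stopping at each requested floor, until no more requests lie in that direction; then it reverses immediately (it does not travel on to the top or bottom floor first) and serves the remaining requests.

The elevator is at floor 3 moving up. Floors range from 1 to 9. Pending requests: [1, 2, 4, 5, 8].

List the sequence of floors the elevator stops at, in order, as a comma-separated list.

Answer: 4, 5, 8, 2, 1

Derivation:
Current: 3, moving UP
Serve above first (ascending): [4, 5, 8]
Then reverse, serve below (descending): [2, 1]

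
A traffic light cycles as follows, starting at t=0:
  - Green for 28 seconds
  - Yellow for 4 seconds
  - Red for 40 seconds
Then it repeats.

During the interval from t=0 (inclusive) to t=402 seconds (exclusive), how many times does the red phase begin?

Cycle = 28+4+40 = 72s
red phase starts at t = k*72 + 32 for k=0,1,2,...
Need k*72+32 < 402 → k < 5.139
k ∈ {0, ..., 5} → 6 starts

Answer: 6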